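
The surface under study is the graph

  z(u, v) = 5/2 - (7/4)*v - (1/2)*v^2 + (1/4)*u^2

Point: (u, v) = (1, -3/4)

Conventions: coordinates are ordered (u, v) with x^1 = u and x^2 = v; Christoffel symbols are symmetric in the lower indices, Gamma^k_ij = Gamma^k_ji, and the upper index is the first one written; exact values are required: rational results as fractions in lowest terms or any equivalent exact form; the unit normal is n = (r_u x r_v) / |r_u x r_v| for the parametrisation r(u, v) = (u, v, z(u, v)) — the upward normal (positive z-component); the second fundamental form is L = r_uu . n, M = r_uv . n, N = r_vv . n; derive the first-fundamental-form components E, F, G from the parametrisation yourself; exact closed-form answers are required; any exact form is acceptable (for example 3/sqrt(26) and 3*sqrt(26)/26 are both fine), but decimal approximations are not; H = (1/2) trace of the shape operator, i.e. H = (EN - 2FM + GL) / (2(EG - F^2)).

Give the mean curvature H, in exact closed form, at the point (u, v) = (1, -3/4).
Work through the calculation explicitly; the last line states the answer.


z_u = 1/2, z_v = -1, z_uu = 1/2, z_uv = 0, z_vv = -1
E = 5/4, F = -1/2, G = 2; answer radicand W^2 = 9/4
unnormalised second-form numerators: l = 1/2, m = 0, n = -1; L = l/sqrt(9/4), and similarly M = m/sqrt(W^2), N = n/sqrt(W^2)
H = (E*n - 2*F*m + G*l) / (2*(EG - F^2)*sqrt(W^2)); E*n - 2*F*m + G*l = -1/4, EG - F^2 = 9/4, so H = (-1/18)/sqrt(9/4)

Answer: H = -1/27


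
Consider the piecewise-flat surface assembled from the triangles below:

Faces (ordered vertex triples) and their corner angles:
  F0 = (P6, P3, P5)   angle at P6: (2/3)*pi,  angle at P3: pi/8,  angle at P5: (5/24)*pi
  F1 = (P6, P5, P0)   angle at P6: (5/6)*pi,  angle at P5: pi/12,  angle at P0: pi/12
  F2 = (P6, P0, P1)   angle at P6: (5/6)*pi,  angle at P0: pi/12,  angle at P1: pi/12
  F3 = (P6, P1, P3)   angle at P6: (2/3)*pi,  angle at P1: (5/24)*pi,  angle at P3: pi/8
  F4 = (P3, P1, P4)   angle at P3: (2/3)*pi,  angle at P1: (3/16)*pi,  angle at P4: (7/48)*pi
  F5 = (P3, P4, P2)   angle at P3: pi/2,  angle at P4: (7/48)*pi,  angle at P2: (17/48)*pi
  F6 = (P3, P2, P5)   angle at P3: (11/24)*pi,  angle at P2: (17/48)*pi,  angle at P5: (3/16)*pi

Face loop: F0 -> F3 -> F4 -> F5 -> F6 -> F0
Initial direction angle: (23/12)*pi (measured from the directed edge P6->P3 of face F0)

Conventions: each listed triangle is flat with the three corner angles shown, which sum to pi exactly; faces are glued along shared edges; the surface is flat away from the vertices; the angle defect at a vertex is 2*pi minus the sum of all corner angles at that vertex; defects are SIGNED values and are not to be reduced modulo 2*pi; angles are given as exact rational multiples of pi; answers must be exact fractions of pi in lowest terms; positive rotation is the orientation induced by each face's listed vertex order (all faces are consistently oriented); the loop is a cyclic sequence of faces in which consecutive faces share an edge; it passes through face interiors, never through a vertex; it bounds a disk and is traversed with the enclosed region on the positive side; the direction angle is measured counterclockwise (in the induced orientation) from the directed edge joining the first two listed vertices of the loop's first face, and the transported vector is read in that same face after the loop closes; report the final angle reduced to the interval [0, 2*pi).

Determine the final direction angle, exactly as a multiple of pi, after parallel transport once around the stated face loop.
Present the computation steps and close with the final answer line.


enclosed vertex P3: corner angles sum to (15/8)*pi, defect = 2*pi - (15/8)*pi = pi/8
final direction = starting direction + enclosed defect total, reduced mod 2*pi (induced orientation)
final angle = (23/12)*pi + pi/8 = pi/24 (mod 2*pi)

Answer: final direction angle = pi/24


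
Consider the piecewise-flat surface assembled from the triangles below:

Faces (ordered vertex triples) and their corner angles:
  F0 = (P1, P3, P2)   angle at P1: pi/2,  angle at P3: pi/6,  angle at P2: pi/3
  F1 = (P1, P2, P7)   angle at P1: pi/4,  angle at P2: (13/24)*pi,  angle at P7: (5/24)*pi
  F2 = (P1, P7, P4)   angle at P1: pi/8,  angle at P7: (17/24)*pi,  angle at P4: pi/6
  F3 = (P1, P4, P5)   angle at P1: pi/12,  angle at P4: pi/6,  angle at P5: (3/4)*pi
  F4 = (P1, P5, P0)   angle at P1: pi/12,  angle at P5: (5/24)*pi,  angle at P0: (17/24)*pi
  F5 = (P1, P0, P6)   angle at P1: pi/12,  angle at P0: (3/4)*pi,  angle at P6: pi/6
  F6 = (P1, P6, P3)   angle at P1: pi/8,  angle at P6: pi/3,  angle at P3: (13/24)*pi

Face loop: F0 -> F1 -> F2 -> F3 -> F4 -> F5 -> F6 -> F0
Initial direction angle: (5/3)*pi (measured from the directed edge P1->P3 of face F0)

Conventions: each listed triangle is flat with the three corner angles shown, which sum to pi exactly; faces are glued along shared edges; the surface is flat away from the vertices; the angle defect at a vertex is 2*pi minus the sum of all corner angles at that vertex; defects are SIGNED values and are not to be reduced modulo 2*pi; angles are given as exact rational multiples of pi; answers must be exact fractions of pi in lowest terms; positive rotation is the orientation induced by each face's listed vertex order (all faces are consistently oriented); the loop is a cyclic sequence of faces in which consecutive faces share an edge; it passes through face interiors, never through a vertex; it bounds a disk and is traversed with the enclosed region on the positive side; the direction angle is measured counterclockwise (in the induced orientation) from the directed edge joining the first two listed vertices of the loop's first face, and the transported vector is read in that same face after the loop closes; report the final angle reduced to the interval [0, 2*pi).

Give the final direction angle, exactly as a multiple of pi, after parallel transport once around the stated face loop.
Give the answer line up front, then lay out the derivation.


Answer: final direction angle = (5/12)*pi

enclosed vertex P1: corner angles sum to (5/4)*pi, defect = 2*pi - (5/4)*pi = (3/4)*pi
the rotation equals the total enclosed defect, so the final angle is initial + defects (mod 2*pi)
final angle = (5/3)*pi + (3/4)*pi = (5/12)*pi (mod 2*pi)


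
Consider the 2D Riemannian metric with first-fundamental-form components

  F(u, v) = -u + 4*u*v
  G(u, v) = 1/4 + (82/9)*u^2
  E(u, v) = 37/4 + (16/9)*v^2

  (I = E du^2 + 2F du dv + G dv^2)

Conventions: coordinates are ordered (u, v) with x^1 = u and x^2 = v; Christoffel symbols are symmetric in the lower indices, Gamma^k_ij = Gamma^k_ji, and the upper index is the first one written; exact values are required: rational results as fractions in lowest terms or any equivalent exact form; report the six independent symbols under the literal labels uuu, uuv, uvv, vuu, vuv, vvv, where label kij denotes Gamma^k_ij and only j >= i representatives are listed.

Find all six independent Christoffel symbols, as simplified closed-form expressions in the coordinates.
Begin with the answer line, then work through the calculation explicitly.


Answer: Gamma_uuu = (-11520*u*v^2 + 8064*u*v - 1296*u)/(256*u^2*v^2 + 10368*u^2*v + 107928*u^2 + 576*v^2 + 2997), Gamma_uuv = (-26240*u^2*v + 11808*u^2 + 576*v)/(256*u^2*v^2 + 10368*u^2*v + 107928*u^2 + 576*v^2 + 2997), Gamma_uvv = (-60352*u^3 - 1656*u)/(256*u^2*v^2 + 10368*u^2*v + 107928*u^2 + 576*v^2 + 2997), Gamma_vuu = (5120*v^3 - 2304*v^2 + 26640*v - 11988)/(256*u^2*v^2 + 10368*u^2*v + 107928*u^2 + 576*v^2 + 2997), Gamma_vuv = (11776*u*v^2 + 2304*u*v + 109224*u)/(256*u^2*v^2 + 10368*u^2*v + 107928*u^2 + 576*v^2 + 2997), Gamma_vvv = (26496*u^2*v - 6624*u^2)/(256*u^2*v^2 + 10368*u^2*v + 107928*u^2 + 576*v^2 + 2997)

E = 37/4 + (16/9)*v^2; F = -u + 4*u*v; G = 1/4 + (82/9)*u^2
Gamma^k_ij = (1/2) g^{kl} (d_i g_jl + d_j g_il - d_l g_ij), with g^inv = (1/(EG-F^2)) [[G, -F], [-F, E]]
first partials: E_u = 0, E_v = (32/9)*v, F_u = -1 + 4*v, F_v = 4*u, G_u = (164/9)*u, G_v = 0
D = EG - F^2 = 37/16 + (4/9)*v^2 + (1499/18)*u^2 + 8*u^2*v + (16/81)*u^2*v^2
expanded: Gamma^u_uu = (G E_u - 2F F_u + F E_v)/(2D), Gamma^u_uv = (G E_v - F G_u)/(2D), Gamma^u_vv = (2G F_v - G G_u - F G_v)/(2D), Gamma^v_uu = (2E F_u - E E_v - F E_u)/(2D), Gamma^v_uv = (E G_u - F E_v)/(2D), Gamma^v_vv = (E G_v - 2F F_v + F G_u)/(2D); substitute and cancel common factors


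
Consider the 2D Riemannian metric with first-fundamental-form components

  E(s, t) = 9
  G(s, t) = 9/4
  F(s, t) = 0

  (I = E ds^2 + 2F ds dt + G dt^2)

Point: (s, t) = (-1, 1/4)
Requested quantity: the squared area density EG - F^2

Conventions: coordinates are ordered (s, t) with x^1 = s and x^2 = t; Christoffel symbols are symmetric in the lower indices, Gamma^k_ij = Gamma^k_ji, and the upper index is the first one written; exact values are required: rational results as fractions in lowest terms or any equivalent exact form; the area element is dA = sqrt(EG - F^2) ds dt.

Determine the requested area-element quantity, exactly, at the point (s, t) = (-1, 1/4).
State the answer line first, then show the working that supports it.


Answer: EG - F^2 = 81/4

E = 9, F = 0, G = 9/4; EG - F^2 = 81/4


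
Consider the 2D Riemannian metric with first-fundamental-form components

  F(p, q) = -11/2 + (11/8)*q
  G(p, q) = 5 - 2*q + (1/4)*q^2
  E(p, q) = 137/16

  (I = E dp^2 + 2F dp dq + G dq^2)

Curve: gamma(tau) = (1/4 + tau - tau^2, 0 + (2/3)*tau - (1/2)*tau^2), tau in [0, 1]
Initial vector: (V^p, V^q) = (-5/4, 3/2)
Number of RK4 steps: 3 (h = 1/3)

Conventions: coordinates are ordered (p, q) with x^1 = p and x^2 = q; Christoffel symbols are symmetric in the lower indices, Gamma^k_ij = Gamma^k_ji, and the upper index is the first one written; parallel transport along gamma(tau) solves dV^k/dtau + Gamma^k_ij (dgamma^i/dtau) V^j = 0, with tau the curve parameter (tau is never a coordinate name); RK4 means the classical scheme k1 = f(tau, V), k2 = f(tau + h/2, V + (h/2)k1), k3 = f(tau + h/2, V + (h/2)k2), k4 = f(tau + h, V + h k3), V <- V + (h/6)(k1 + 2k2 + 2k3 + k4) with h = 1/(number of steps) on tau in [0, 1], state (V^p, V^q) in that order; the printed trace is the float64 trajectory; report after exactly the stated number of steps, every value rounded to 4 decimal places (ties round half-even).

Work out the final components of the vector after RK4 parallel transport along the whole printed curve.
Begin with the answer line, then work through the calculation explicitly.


Answer: V^p = -1.2779, V^q = 1.5199

gamma'(tau) = (1 - 2*tau, 2/3 - tau); f(tau, V)^k = -Gamma^k_ij(gamma(tau)) gamma'^i(tau) V^j; h = 1/3; intermediate values shown to 6 dp
curve data and Christoffel symbols at the stage parameters:
  tau = 0.000000: gamma = (0.250000, 0.000000), gamma' = (1.000000, 0.666667); Gamma_ppp = 0.000000, Gamma_ppq = 0.000000, Gamma_pqq = 0.109453, Gamma_qpp = 0.000000, Gamma_qpq = 0.000000, Gamma_qqq = -0.079602
  tau = 0.166667: gamma = (0.388889, 0.097222), gamma' = (0.666667, 0.500000); Gamma_ppp = 0.000000, Gamma_ppq = 0.000000, Gamma_pqq = 0.111152, Gamma_qpp = 0.000000, Gamma_qpq = 0.000000, Gamma_qqq = -0.078873
  tau = 0.333333: gamma = (0.472222, 0.166667), gamma' = (0.333333, 0.333333); Gamma_ppp = 0.000000, Gamma_ppq = 0.000000, Gamma_pqq = 0.112372, Gamma_qpp = 0.000000, Gamma_qpq = 0.000000, Gamma_qqq = -0.078320
  tau = 0.500000: gamma = (0.500000, 0.208333), gamma' = (0.000000, 0.166667); Gamma_ppp = 0.000000, Gamma_ppq = 0.000000, Gamma_pqq = 0.113107, Gamma_qpp = 0.000000, Gamma_qpq = 0.000000, Gamma_qqq = -0.077975
  tau = 0.666667: gamma = (0.472222, 0.222222), gamma' = (-0.333333, 0.000000); Gamma_ppp = 0.000000, Gamma_ppq = 0.000000, Gamma_pqq = 0.113352, Gamma_qpp = 0.000000, Gamma_qpq = 0.000000, Gamma_qqq = -0.077858
  tau = 0.833333: gamma = (0.388889, 0.208333), gamma' = (-0.666667, -0.166667); Gamma_ppp = 0.000000, Gamma_ppq = 0.000000, Gamma_pqq = 0.113107, Gamma_qpp = 0.000000, Gamma_qpq = 0.000000, Gamma_qqq = -0.077975
  tau = 1.000000: gamma = (0.250000, 0.166667), gamma' = (-1.000000, -0.333333); Gamma_ppp = 0.000000, Gamma_ppq = 0.000000, Gamma_pqq = 0.112372, Gamma_qpp = 0.000000, Gamma_qpq = 0.000000, Gamma_qqq = -0.078320
step 0: V^p = -1.2500, V^q = 1.5000
step 1: k1 = (-0.109453, 0.079602), k2 = (-0.084102, 0.059678), k3 = (-0.083917, 0.059547), k4 = (-0.056930, 0.039678); V <- V + (h/6)(k1 + 2k2 + 2k3 + k4): V^p = -1.2779, V^q = 1.5199
step 2: k1 = (-0.056931, 0.039679), k2 = (-0.028776, 0.019838), k3 = (-0.028714, 0.019795), k4 = (0.000000, 0.000000); V <- V + (h/6)(k1 + 2k2 + 2k3 + k4): V^p = -1.2875, V^q = 1.5265
step 3: k1 = (0.000000, 0.000000), k2 = (0.028776, -0.019838), k3 = (0.028714, -0.019795), k4 = (0.056931, -0.039679); V <- V + (h/6)(k1 + 2k2 + 2k3 + k4): V^p = -1.2779, V^q = 1.5199


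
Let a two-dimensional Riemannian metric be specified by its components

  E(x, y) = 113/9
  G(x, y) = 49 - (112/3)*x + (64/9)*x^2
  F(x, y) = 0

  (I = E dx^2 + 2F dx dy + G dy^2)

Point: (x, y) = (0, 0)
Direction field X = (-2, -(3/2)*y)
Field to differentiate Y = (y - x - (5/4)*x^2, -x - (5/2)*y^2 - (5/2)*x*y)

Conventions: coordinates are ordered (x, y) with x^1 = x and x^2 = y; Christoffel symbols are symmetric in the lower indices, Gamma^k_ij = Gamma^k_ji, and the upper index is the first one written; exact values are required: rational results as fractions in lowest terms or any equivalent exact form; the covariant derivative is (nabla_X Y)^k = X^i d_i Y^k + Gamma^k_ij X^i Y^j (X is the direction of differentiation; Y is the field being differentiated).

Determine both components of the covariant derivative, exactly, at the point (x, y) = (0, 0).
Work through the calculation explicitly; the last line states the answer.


E = 113/9, F = 0, G = 49 at the point
E_x = 0, E_y = 0, F_x = 0, F_y = 0, G_x = -112/3, G_y = 0
EG - F^2 = 5537/9;  g^inv = (9/5537) * [[49, 0], [0, 113/9]]
first-kind symbols [ij,l] = (1/2)(d_i g_jl + d_j g_il - d_l g_ij): [xx,x] = E_x/2 = 0, [xx,y] = F_x - E_y/2 = 0, [xy,x] = E_y/2 = 0, [xy,y] = G_x/2 = -56/3, [yy,x] = F_y - G_x/2 = 56/3, [yy,y] = G_y/2 = 0
Gamma^x_ij = (G*[ij,x] - F*[ij,y])/(EG - F^2), Gamma^y_ij = (E*[ij,y] - F*[ij,x])/(EG - F^2)
Gamma_xxx = 0, Gamma_xxy = 0, Gamma_xyy = 168/113, Gamma_yxx = 0, Gamma_yxy = -8/21, Gamma_yyy = 0
X = (-2, 0), Y = (0, 0) at the point

Answer: (nabla_X Y)^x = 2, (nabla_X Y)^y = 2


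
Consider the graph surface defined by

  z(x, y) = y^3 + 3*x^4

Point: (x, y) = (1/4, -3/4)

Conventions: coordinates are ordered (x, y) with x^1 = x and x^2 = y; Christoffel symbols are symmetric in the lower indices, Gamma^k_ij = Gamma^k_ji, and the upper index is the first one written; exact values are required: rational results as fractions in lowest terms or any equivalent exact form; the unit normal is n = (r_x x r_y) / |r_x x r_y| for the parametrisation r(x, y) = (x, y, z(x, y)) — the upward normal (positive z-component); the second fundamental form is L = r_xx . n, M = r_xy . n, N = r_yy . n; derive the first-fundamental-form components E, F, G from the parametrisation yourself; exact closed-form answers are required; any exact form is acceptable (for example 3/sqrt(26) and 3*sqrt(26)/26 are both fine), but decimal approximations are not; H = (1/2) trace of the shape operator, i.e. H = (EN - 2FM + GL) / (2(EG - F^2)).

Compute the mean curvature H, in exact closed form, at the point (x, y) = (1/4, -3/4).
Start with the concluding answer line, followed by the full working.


Answer: H = 585*sqrt(994)/70574

z_x = 3/16, z_y = 27/16, z_xx = 9/4, z_xy = 0, z_yy = -9/2
E = 265/256, F = 81/256, G = 985/256; answer radicand W^2 = 497/128
unnormalised second-form numerators: l = 9/4, m = 0, n = -9/2; L = l/sqrt(497/128), and similarly M = m/sqrt(W^2), N = n/sqrt(W^2)
H = (E*n - 2*F*m + G*l) / (2*(EG - F^2)*sqrt(W^2)); E*n - 2*F*m + G*l = 4095/1024, EG - F^2 = 497/128, so H = (585/1136)/sqrt(497/128)


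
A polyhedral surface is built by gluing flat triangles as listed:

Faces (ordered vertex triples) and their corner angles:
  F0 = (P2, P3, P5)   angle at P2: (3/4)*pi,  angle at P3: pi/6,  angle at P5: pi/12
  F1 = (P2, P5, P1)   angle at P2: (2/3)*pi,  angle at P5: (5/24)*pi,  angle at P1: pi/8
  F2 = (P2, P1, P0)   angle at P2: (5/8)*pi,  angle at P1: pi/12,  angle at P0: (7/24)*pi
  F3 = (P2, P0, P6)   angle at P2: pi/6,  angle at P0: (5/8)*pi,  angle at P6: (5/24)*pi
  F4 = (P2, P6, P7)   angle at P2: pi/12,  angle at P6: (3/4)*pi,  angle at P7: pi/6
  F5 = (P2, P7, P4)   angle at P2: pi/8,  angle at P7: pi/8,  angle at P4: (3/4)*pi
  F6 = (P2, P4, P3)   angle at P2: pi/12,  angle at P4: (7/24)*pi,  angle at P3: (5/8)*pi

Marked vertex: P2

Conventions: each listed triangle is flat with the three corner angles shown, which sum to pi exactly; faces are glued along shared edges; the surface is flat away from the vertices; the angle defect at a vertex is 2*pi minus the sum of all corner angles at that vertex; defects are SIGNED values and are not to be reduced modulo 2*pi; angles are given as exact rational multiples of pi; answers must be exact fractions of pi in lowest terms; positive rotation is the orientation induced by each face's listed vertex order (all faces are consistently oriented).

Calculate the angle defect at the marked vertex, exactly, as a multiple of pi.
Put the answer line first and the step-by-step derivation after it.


Answer: defect(P2) = -pi/2

Sum of corner angles at P2: (5/2)*pi
defect = 2*pi - (5/2)*pi


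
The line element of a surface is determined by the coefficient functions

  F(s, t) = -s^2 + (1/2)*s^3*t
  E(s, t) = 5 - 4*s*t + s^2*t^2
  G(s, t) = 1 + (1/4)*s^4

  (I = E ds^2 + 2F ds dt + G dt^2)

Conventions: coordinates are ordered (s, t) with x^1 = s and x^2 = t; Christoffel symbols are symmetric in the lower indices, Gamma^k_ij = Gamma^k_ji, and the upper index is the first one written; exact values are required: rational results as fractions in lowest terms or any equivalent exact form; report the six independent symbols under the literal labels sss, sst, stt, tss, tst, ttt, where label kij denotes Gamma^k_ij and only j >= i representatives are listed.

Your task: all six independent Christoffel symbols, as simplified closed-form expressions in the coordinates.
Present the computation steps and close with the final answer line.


E = 5 - 4*s*t + s^2*t^2; F = -s^2 + (1/2)*s^3*t; G = 1 + (1/4)*s^4
Gamma^k_ij = (1/2) g^{kl} (d_i g_jl + d_j g_il - d_l g_ij), with g^inv = (1/(EG-F^2)) [[G, -F], [-F, E]]
first partials: E_s = -4*t + 2*s*t^2, E_t = -4*s + 2*s^2*t, F_s = -2*s + (3/2)*s^2*t, F_t = (1/2)*s^3, G_s = s^3, G_t = 0
D = EG - F^2 = 5 - 4*s*t + s^2*t^2 + (1/4)*s^4
expanded: Gamma^s_ss = (G E_s - 2F F_s + F E_t)/(2D), Gamma^s_st = (G E_t - F G_s)/(2D), Gamma^s_tt = (2G F_t - G G_s - F G_t)/(2D), Gamma^t_ss = (2E F_s - E E_t - F E_s)/(2D), Gamma^t_st = (E G_s - F E_t)/(2D), Gamma^t_tt = (E G_t - 2F F_t + F G_s)/(2D); substitute and cancel common factors

Answer: Gamma_sss = (4*s*t^2 - 8*t)/(s^4 + 4*s^2*t^2 - 16*s*t + 20), Gamma_sst = (4*s^2*t - 8*s)/(s^4 + 4*s^2*t^2 - 16*s*t + 20), Gamma_stt = 0, Gamma_tss = 2*s^2*t/(s^4 + 4*s^2*t^2 - 16*s*t + 20), Gamma_tst = 2*s^3/(s^4 + 4*s^2*t^2 - 16*s*t + 20), Gamma_ttt = 0


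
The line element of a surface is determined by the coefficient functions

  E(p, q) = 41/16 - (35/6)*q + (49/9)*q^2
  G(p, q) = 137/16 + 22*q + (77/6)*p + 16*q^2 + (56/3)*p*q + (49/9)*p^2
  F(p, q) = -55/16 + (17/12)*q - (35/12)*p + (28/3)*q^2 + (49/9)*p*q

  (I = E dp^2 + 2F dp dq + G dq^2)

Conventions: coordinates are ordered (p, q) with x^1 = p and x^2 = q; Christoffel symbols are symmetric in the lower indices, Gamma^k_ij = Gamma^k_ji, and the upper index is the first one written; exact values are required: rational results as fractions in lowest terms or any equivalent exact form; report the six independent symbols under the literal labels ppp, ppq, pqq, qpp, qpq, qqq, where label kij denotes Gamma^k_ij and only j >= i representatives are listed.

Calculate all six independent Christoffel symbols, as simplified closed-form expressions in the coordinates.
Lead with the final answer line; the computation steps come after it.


Answer: Gamma_ppp = 0, Gamma_ppq = (392*q - 210)/(392*p^2 + 1344*p*q + 924*p + 1544*q^2 + 1164*q + 729), Gamma_pqq = (672*q - 360)/(392*p^2 + 1344*p*q + 924*p + 1544*q^2 + 1164*q + 729), Gamma_qpp = 0, Gamma_qpq = (392*p + 672*q + 462)/(392*p^2 + 1344*p*q + 924*p + 1544*q^2 + 1164*q + 729), Gamma_qqq = (672*p + 1152*q + 792)/(392*p^2 + 1344*p*q + 924*p + 1544*q^2 + 1164*q + 729)

E = 41/16 - (35/6)*q + (49/9)*q^2; F = -55/16 + (17/12)*q - (35/12)*p + (28/3)*q^2 + (49/9)*p*q; G = 137/16 + 22*q + (77/6)*p + 16*q^2 + (56/3)*p*q + (49/9)*p^2
Gamma^k_ij = (1/2) g^{kl} (d_i g_jl + d_j g_il - d_l g_ij), with g^inv = (1/(EG-F^2)) [[G, -F], [-F, E]]
first partials: E_p = 0, E_q = -35/6 + (98/9)*q, F_p = -35/12 + (49/9)*q, F_q = 17/12 + (56/3)*q + (49/9)*p, G_p = 77/6 + (56/3)*q + (98/9)*p, G_q = 22 + 32*q + (56/3)*p
D = EG - F^2 = 81/8 + (97/6)*q + (77/6)*p + (193/9)*q^2 + (56/3)*p*q + (49/9)*p^2
expanded: Gamma^p_pp = (G E_p - 2F F_p + F E_q)/(2D), Gamma^p_pq = (G E_q - F G_p)/(2D), Gamma^p_qq = (2G F_q - G G_p - F G_q)/(2D), Gamma^q_pp = (2E F_p - E E_q - F E_p)/(2D), Gamma^q_pq = (E G_p - F E_q)/(2D), Gamma^q_qq = (E G_q - 2F F_q + F G_p)/(2D); substitute and cancel common factors


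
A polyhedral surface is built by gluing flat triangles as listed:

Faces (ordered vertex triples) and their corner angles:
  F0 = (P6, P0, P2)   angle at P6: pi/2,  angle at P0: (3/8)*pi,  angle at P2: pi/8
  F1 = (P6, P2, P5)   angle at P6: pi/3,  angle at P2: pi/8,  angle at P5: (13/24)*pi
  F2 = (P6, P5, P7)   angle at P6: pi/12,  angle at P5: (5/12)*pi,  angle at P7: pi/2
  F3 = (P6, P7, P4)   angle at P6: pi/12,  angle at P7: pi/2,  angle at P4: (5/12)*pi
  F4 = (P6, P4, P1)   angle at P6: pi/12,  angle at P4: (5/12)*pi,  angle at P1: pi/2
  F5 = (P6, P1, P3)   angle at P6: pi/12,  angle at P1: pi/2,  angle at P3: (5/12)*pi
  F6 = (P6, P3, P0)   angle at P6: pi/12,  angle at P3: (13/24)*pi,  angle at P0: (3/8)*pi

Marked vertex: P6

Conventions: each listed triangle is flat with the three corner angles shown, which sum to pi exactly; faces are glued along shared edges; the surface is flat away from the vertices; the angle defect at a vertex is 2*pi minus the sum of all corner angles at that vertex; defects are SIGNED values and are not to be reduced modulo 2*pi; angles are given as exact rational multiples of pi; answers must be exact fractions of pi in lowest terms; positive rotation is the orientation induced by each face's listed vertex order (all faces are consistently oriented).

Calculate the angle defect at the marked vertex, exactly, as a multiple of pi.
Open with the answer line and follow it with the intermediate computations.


Answer: defect(P6) = (3/4)*pi

Sum of corner angles at P6: (5/4)*pi
defect = 2*pi - (5/4)*pi


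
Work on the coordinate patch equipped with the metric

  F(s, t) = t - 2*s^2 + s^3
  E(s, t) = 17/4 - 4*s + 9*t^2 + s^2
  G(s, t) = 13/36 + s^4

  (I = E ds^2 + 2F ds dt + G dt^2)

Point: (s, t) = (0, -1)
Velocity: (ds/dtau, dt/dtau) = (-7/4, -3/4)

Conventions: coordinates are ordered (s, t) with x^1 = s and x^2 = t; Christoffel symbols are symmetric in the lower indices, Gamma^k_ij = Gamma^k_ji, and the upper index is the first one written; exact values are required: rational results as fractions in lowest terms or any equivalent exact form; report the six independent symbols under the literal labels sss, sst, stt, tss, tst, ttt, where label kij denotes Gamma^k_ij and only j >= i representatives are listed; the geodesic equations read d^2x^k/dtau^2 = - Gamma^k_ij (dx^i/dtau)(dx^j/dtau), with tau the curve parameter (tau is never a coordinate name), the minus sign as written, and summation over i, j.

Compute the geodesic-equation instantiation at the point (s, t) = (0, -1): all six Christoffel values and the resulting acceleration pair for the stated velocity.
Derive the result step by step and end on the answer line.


E = 53/4, F = -1, G = 13/36 at the point
E_s = -4, E_t = -18, F_s = 0, F_t = 1, G_s = 0, G_t = 0
EG - F^2 = 545/144;  g^inv = (144/545) * [[13/36, 1], [1, 53/4]]
first-kind symbols [ij,l] = (1/2)(d_i g_jl + d_j g_il - d_l g_ij): [ss,s] = E_s/2 = -2, [ss,t] = F_s - E_t/2 = 9, [st,s] = E_t/2 = -9, [st,t] = G_s/2 = 0, [tt,s] = F_t - G_s/2 = 1, [tt,t] = G_t/2 = 0
Gamma^s_ij = (G*[ij,s] - F*[ij,t])/(EG - F^2), Gamma^t_ij = (E*[ij,t] - F*[ij,s])/(EG - F^2)
Gamma_sss = 1192/545, Gamma_sst = -468/545, Gamma_stt = 52/545, Gamma_tss = 16884/545, Gamma_tst = -1296/545, Gamma_ttt = 144/545
d^2s/dtau^2 = -(Gamma_sss*(-7/4)^2 + 2*Gamma_sst*(-7/4)*(-3/4) + Gamma_stt*(-3/4)^2) = -1961/436
d^2t/dtau^2 = -(Gamma_tss*(-7/4)^2 + 2*Gamma_tst*(-7/4)*(-3/4) + Gamma_ttt*(-3/4)^2) = -38709/436

Answer: Gamma_sss = 1192/545, Gamma_sst = -468/545, Gamma_stt = 52/545, Gamma_tss = 16884/545, Gamma_tst = -1296/545, Gamma_ttt = 144/545; accelerations (d^2s/dtau^2, d^2t/dtau^2) = (-1961/436, -38709/436)


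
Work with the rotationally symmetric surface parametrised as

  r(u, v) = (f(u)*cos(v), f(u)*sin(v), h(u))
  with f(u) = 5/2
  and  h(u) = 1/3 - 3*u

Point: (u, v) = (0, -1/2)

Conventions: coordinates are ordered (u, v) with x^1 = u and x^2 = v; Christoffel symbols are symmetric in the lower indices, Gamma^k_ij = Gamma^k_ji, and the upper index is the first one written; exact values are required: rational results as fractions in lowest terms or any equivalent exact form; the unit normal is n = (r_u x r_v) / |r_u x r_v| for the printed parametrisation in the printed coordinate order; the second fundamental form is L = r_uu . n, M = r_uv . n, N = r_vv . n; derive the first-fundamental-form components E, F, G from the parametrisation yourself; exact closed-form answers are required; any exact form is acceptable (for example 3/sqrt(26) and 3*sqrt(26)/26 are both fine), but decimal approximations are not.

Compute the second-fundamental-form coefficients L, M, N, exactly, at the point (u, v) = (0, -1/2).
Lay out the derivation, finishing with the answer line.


f = 5/2, f' = 0, f'' = 0, h' = -3, h'' = 0
E = 9, F = 0, G = 25/4; answer radicand W^2 = 9
unnormalised second-form numerators: l = 0, m = 0, n = -15/2; L = l/sqrt(9), and similarly M = m/sqrt(W^2), N = n/sqrt(W^2)

Answer: L = 0, M = 0, N = -5/2


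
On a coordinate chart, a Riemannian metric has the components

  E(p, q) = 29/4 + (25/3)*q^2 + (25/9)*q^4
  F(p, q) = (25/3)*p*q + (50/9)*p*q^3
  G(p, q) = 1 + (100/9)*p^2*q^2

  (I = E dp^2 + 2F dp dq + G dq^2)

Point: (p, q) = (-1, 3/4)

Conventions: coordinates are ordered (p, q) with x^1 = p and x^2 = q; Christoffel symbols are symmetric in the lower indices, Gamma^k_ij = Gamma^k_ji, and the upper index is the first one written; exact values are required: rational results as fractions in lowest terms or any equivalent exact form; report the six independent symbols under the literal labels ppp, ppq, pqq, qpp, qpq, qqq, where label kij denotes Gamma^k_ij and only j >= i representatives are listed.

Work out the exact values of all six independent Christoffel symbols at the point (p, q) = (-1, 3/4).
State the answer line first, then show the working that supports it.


Answer: Gamma_ppp = 0, Gamma_ppq = 2200/4881, Gamma_pqq = -8800/14643, Gamma_qpp = 0, Gamma_qpq = -1600/4881, Gamma_qqq = 6400/14643

E = 3281/256, F = -275/32, G = 29/4 at the point
E_p = 0, E_q = 275/16, F_p = 275/32, F_q = -425/24, G_p = -25/2, G_q = 50/3
EG - F^2 = 4881/256;  g^inv = (256/4881) * [[29/4, 275/32], [275/32, 3281/256]]
first-kind symbols [ij,l] = (1/2)(d_i g_jl + d_j g_il - d_l g_ij): [pp,p] = E_p/2 = 0, [pp,q] = F_p - E_q/2 = 0, [pq,p] = E_q/2 = 275/32, [pq,q] = G_p/2 = -25/4, [qq,p] = F_q - G_p/2 = -275/24, [qq,q] = G_q/2 = 25/3
Gamma^p_ij = (G*[ij,p] - F*[ij,q])/(EG - F^2), Gamma^q_ij = (E*[ij,q] - F*[ij,p])/(EG - F^2)


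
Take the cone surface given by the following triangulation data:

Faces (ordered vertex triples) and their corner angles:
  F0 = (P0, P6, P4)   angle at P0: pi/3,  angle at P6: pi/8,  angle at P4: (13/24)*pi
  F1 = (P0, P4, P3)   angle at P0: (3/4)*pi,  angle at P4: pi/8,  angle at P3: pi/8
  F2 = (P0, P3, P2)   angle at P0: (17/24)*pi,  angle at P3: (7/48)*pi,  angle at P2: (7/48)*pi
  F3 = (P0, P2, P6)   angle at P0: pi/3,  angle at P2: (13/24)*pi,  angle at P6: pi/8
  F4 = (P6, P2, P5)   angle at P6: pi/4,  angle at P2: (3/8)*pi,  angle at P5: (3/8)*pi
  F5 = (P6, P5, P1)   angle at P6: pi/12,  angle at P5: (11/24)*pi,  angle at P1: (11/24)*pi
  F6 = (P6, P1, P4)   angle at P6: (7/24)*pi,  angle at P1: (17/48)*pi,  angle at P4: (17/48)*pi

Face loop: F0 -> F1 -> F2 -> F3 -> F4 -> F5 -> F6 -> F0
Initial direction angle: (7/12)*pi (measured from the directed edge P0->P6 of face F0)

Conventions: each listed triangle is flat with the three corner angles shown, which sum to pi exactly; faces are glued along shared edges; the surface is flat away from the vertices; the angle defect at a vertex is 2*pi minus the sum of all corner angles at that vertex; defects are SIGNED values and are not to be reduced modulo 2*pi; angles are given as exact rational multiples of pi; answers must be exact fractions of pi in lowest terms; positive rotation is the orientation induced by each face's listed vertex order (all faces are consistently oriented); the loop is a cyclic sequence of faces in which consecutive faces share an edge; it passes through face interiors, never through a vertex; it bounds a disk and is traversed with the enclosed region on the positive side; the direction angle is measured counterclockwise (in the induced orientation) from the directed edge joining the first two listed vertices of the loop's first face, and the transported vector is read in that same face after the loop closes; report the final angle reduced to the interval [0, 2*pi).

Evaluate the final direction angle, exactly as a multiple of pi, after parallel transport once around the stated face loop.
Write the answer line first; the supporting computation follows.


Answer: final direction angle = (19/12)*pi

enclosed vertex P0: corner angles sum to (17/8)*pi, defect = 2*pi - (17/8)*pi = -pi/8
enclosed vertex P6: corner angles sum to (7/8)*pi, defect = 2*pi - (7/8)*pi = (9/8)*pi
the rotation equals the total enclosed defect, so the final angle is initial + defects (mod 2*pi)
final angle = (7/12)*pi + pi = (19/12)*pi (mod 2*pi)


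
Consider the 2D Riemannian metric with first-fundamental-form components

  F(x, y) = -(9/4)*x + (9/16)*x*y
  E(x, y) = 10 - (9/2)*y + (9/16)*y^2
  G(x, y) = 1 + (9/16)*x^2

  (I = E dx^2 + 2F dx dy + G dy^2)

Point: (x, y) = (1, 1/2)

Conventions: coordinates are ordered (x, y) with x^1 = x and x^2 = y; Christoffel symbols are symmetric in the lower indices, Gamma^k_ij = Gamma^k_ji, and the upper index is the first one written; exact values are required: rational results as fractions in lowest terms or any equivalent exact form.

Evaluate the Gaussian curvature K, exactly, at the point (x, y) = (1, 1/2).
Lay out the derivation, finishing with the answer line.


E = 505/64, F = -63/32, G = 25/16, EG - F^2 = 541/64 at the point
E_x = 0, E_y = -63/16, F_x = -63/32, F_y = 9/16, G_x = 9/8, G_y = 0
E_yy = 9/8, F_xy = 9/16, G_xx = 9/8
K follows from Brioschi's formula, (det M1 - det M2)/(EG - F^2)^2.
M1 = [[-E_yy/2 + F_xy - G_xx/2, E_x/2, F_x - E_y/2], [F_y - G_x/2, E, F], [G_y/2, F, G]] = [[-9/16, 0, 0], [0, 505/64, -63/32], [0, -63/32, 25/16]]; det M1 = -4869/1024
M2 = [[0, E_y/2, G_x/2], [E_y/2, E, F], [G_x/2, F, G]] = [[0, -63/32, 9/16], [-63/32, 505/64, -63/32], [9/16, -63/32, 25/16]]; det M2 = -4293/1024
det M1 - det M2 = -9/16; K = -9/16 / (541/64)^2 = -2304/292681

Answer: K = -2304/292681


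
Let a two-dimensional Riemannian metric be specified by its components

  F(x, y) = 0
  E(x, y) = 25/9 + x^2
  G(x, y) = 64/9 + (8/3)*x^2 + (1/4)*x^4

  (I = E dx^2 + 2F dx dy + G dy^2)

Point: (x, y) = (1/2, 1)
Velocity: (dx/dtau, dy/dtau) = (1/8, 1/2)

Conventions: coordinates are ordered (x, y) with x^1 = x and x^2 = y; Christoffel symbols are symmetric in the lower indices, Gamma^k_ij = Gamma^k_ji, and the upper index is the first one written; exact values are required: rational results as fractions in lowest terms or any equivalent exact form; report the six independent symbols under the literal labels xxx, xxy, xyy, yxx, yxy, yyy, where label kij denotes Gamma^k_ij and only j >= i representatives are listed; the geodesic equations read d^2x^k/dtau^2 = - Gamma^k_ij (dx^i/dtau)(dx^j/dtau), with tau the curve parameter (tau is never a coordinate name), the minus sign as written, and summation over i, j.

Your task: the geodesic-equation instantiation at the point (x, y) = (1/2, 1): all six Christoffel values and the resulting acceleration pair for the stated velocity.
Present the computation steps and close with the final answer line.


E = 109/36, F = 0, G = 4489/576 at the point
E_x = 1, E_y = 0, F_x = 0, F_y = 0, G_x = 67/24, G_y = 0
EG - F^2 = 489301/20736;  g^inv = (20736/489301) * [[4489/576, 0], [0, 109/36]]
first-kind symbols [ij,l] = (1/2)(d_i g_jl + d_j g_il - d_l g_ij): [xx,x] = E_x/2 = 1/2, [xx,y] = F_x - E_y/2 = 0, [xy,x] = E_y/2 = 0, [xy,y] = G_x/2 = 67/48, [yy,x] = F_y - G_x/2 = -67/48, [yy,y] = G_y/2 = 0
Gamma^x_ij = (G*[ij,x] - F*[ij,y])/(EG - F^2), Gamma^y_ij = (E*[ij,y] - F*[ij,x])/(EG - F^2)
Gamma_xxx = 18/109, Gamma_xxy = 0, Gamma_xyy = -201/436, Gamma_yxx = 0, Gamma_yxy = 12/67, Gamma_yyy = 0
d^2x/dtau^2 = -(Gamma_xxx*(1/8)^2 + 2*Gamma_xxy*(1/8)*(1/2) + Gamma_xyy*(1/2)^2) = 393/3488
d^2y/dtau^2 = -(Gamma_yxx*(1/8)^2 + 2*Gamma_yxy*(1/8)*(1/2) + Gamma_yyy*(1/2)^2) = -3/134

Answer: Gamma_xxx = 18/109, Gamma_xxy = 0, Gamma_xyy = -201/436, Gamma_yxx = 0, Gamma_yxy = 12/67, Gamma_yyy = 0; accelerations (d^2x/dtau^2, d^2y/dtau^2) = (393/3488, -3/134)


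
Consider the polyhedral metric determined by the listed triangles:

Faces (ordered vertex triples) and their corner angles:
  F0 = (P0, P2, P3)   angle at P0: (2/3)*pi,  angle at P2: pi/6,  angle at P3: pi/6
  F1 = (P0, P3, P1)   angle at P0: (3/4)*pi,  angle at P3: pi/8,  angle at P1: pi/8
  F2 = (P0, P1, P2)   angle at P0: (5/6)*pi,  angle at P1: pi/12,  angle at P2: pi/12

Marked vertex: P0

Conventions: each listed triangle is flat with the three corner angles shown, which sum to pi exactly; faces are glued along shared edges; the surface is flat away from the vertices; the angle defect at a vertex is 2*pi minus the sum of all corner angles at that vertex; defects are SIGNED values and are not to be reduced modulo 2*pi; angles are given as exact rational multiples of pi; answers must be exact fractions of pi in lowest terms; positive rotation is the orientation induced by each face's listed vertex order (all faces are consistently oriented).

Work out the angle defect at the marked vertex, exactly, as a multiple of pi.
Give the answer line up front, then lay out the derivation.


Answer: defect(P0) = -pi/4

Sum of corner angles at P0: (9/4)*pi
defect = 2*pi - (9/4)*pi


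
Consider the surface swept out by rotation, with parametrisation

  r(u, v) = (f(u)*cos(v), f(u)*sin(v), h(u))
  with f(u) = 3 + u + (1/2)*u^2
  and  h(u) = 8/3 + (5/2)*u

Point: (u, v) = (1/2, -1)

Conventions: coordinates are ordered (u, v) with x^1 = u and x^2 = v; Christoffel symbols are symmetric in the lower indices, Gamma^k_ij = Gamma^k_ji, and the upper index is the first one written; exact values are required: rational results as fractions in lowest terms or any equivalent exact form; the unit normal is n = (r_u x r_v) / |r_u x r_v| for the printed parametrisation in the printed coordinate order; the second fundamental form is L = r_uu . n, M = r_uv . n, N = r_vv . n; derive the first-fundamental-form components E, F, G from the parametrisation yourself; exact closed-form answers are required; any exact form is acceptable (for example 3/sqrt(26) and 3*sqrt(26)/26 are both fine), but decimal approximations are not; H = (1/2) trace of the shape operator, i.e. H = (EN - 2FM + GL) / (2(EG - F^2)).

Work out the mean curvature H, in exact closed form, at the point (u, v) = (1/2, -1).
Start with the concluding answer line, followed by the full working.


Answer: H = 195*sqrt(34)/16762

f = 29/8, f' = 3/2, f'' = 1, h' = 5/2, h'' = 0
E = 17/2, F = 0, G = 841/64; answer radicand W^2 = 17/2
unnormalised second-form numerators: l = -5/2, m = 0, n = 145/16; L = l/sqrt(17/2), and similarly M = m/sqrt(W^2), N = n/sqrt(W^2)
H = (E*n - 2*F*m + G*l) / (2*(EG - F^2)*sqrt(W^2)); E*n - 2*F*m + G*l = 5655/128, EG - F^2 = 14297/128, so H = (195/986)/sqrt(17/2)


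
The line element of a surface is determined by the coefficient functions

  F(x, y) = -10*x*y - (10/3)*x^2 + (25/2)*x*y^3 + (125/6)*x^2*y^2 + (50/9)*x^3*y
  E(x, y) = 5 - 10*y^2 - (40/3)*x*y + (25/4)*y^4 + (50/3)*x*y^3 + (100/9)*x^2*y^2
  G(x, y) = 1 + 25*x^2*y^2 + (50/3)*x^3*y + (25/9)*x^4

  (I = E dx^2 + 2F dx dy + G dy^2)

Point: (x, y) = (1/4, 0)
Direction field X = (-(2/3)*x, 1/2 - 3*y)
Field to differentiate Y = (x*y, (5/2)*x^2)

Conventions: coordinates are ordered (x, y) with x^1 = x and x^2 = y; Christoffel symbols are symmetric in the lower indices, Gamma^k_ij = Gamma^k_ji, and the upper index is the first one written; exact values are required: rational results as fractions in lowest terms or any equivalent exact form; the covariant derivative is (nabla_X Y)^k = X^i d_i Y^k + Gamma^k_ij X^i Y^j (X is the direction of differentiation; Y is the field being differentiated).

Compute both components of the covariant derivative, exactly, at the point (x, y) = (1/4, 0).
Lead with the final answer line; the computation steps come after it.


Answer: (nabla_X Y)^x = 1749/18472, (nabla_X Y)^y = -22915/110832

E = 5, F = -5/24, G = 2329/2304 at the point
E_x = 0, E_y = -10/3, F_x = -5/3, F_y = -695/288, G_x = 25/144, G_y = 25/96
EG - F^2 = 11545/2304;  g^inv = (2304/11545) * [[2329/2304, 5/24], [5/24, 5]]
first-kind symbols [ij,l] = (1/2)(d_i g_jl + d_j g_il - d_l g_ij): [xx,x] = E_x/2 = 0, [xx,y] = F_x - E_y/2 = 0, [xy,x] = E_y/2 = -5/3, [xy,y] = G_x/2 = 25/288, [yy,x] = F_y - G_x/2 = -5/2, [yy,y] = G_y/2 = 25/192
Gamma^x_ij = (G*[ij,x] - F*[ij,y])/(EG - F^2), Gamma^y_ij = (E*[ij,y] - F*[ij,x])/(EG - F^2)
Gamma_xxx = 0, Gamma_xxy = -768/2309, Gamma_xyy = -1152/2309, Gamma_yxx = 0, Gamma_yxy = 40/2309, Gamma_yyy = 60/2309
X = (-1/6, 1/2), Y = (0, 5/32) at the point


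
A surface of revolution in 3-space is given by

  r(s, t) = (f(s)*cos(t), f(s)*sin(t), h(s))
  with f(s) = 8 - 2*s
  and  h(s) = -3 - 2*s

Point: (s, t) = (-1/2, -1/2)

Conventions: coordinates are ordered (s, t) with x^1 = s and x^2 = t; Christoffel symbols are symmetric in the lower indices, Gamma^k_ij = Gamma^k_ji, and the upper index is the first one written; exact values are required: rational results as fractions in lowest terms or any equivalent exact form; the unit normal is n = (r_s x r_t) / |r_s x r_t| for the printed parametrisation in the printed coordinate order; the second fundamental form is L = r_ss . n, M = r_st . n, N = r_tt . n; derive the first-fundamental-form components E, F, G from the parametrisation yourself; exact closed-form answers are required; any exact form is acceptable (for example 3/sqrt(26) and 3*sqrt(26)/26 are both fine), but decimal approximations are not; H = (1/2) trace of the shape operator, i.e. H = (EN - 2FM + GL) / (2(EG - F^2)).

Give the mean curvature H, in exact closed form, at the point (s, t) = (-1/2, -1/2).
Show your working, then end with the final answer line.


f = 9, f' = -2, f'' = 0, h' = -2, h'' = 0
E = 8, F = 0, G = 81; answer radicand W^2 = 8
unnormalised second-form numerators: l = 0, m = 0, n = -18; L = l/sqrt(8), and similarly M = m/sqrt(W^2), N = n/sqrt(W^2)
H = (E*n - 2*F*m + G*l) / (2*(EG - F^2)*sqrt(W^2)); E*n - 2*F*m + G*l = -144, EG - F^2 = 648, so H = (-1/9)/sqrt(8)

Answer: H = -sqrt(2)/36


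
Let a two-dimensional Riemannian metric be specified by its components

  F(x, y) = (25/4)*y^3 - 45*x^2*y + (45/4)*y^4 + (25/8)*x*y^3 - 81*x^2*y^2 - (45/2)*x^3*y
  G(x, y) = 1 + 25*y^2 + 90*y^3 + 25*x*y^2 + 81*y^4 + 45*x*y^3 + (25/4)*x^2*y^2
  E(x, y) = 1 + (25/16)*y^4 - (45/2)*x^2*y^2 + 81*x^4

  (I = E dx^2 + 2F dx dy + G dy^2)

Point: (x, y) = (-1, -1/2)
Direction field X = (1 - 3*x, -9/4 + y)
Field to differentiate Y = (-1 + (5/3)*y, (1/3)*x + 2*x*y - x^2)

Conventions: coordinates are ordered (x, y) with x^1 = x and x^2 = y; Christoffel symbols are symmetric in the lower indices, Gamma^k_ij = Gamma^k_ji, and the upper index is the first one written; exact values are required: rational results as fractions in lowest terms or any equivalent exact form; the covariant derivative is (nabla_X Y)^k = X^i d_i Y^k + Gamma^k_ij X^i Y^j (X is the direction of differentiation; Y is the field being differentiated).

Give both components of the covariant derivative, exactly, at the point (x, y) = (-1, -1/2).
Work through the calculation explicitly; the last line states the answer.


E = 19577/256, F = -139/16, G = 2 at the point
E_x = -1251/4, E_y = 695/32, F_x = 1847/64, F_y = 1767/32, G_x = -5/2, G_y = -13
EG - F^2 = 19833/256;  g^inv = (256/19833) * [[2, 139/16], [139/16, 19577/256]]
first-kind symbols [ij,l] = (1/2)(d_i g_jl + d_j g_il - d_l g_ij): [xx,x] = E_x/2 = -1251/8, [xx,y] = F_x - E_y/2 = 18, [xy,x] = E_y/2 = 695/64, [xy,y] = G_x/2 = -5/4, [yy,x] = F_y - G_x/2 = 1807/32, [yy,y] = G_y/2 = -13/2
Gamma^x_ij = (G*[ij,x] - F*[ij,y])/(EG - F^2), Gamma^y_ij = (E*[ij,y] - F*[ij,x])/(EG - F^2)
Gamma_xxx = -13344/6611, Gamma_xxy = 2780/19833, Gamma_xyy = 14456/19833, Gamma_yxx = 1536/6611, Gamma_yxy = -320/19833, Gamma_yyy = -1664/19833
X = (4, -11/4), Y = (-11/6, -1/3) at the point

Answer: (nabla_X Y)^x = 904909/79332, (nabla_X Y)^y = 356707/39666
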